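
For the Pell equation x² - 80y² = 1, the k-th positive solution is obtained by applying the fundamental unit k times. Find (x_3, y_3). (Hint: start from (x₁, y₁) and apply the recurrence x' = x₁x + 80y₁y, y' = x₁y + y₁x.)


Step 1: Find the fundamental solution (x₁, y₁) of x² - 80y² = 1.
  Expand √80 as a continued fraction. a₀ = ⌊√80⌋ = 8; iterate m_{k+1} = d_k·a_k − m_k, d_{k+1} = (80 − m_{k+1}²)/d_k, a_{k+1} = ⌊(a₀ + m_{k+1})/d_{k+1}⌋ (starting m₀ = 0, d₀ = 1), with convergents p_k = a_k·p_{k-1} + p_{k-2}, q_k = a_k·q_{k-1} + q_{k-2} (p₋₁ = 1, q₋₁ = 0):
  k = 0: a₀ = 8; p₀/q₀ = 8/1; p₀² − 80·q₀² = 64 − 80 = -16.
  k = 1: m = 8, d = 16, a = ⌊(8 + 8)/16⌋ = 1; p/q = (1·8 + 1)/(1·1 + 0) = 9/1; p² − 80·q² = 81 − 80 = 1.
  The first convergent with p² − 80·q² = 1 gives the fundamental solution (x₁, y₁) = (9, 1).
Step 2: Apply the recurrence (x_{n+1}, y_{n+1}) = (x₁x_n + 80y₁y_n, x₁y_n + y₁x_n) repeatedly.
  From (x_1, y_1) = (9, 1): x_2 = 9·9 + 80·1·1 = 161; y_2 = 9·1 + 1·9 = 18.
  From (x_2, y_2) = (161, 18): x_3 = 9·161 + 80·1·18 = 2889; y_3 = 9·18 + 1·161 = 323.
Step 3: Verify x_3² - 80·y_3² = 8346321 - 8346320 = 1 (should be 1). ✓

(x_1, y_1) = (9, 1); (x_3, y_3) = (2889, 323).


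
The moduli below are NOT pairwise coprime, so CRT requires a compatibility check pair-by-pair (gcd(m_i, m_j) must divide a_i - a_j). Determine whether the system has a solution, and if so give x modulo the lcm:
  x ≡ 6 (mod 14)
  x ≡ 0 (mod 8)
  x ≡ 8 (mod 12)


Moduli 14, 8, 12 are not pairwise coprime, so CRT works modulo lcm(m_i) when all pairwise compatibility conditions hold.
Pairwise compatibility: gcd(m_i, m_j) must divide a_i - a_j for every pair.
Merge one congruence at a time:
  Start: x ≡ 6 (mod 14).
  Combine with x ≡ 0 (mod 8): gcd(14, 8) = 2; 0 - 6 = -6, which IS divisible by 2, so compatible.
    Write x = 6 + 14·t and substitute into x ≡ 0 (mod 8): 14·t ≡ 0 − 6 = -6 (mod 8).
    Divide the congruence (and modulus) by g = 2: 7·t ≡ -3 (mod 4).
    Reduce coefficients mod 4: 3·t ≡ 1 (mod 4).
    The inverse of 3 mod 4 is 3 (since 3·3 = 9 = 2·4 + 1), so t ≡ 3·1 = 3 ≡ 3 (mod 4).
    Then x = 6 + 14·3 = 48, valid modulo lcm(14, 8) = 56: x ≡ 48 (mod 56).
  Combine with x ≡ 8 (mod 12): gcd(56, 12) = 4; 8 - 48 = -40, which IS divisible by 4, so compatible.
    Write x = 48 + 56·t and substitute into x ≡ 8 (mod 12): 56·t ≡ 8 − 48 = -40 (mod 12).
    Divide the congruence (and modulus) by g = 4: 14·t ≡ -10 (mod 3).
    Reduce coefficients mod 3: 2·t ≡ 2 (mod 3).
    The inverse of 2 mod 3 is 2 (since 2·2 = 4 = 1·3 + 1), so t ≡ 2·2 = 4 ≡ 1 (mod 3).
    Then x = 48 + 56·1 = 104, valid modulo lcm(56, 12) = 168: x ≡ 104 (mod 168).
Verify: 104 mod 14 = 6, 104 mod 8 = 0, 104 mod 12 = 8.

x ≡ 104 (mod 168).


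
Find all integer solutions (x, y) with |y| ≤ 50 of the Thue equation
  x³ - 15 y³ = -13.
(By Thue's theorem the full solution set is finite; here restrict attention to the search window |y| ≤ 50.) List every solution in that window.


The equation is x³ - 15y³ = -13. For fixed y, x³ = 15·y³ − 13, so a solution requires the RHS to be a perfect cube.
Strategy: iterate y from -50 to 50, compute RHS = 15·y³ − 13, and check whether it is a (positive or negative) perfect cube.
Check small values of y:
  y = 0: RHS = -13 is not a perfect cube.
  y = 1: RHS = 2 is not a perfect cube.
  y = -1: RHS = -28 is not a perfect cube.
  y = 2: RHS = 107 is not a perfect cube.
  y = -2: RHS = -133 is not a perfect cube.
  y = 3: RHS = 392 is not a perfect cube.
  y = -3: RHS = -418 is not a perfect cube.
Continuing the search up to |y| = 50 finds no solutions either.
No (x, y) in the scanned range satisfies the equation.

No integer solutions with |y| ≤ 50.


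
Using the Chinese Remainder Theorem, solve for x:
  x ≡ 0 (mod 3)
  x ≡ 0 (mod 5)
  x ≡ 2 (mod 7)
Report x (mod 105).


Moduli 3, 5, 7 are pairwise coprime; by CRT there is a unique solution modulo M = 3 · 5 · 7 = 105.
Solve pairwise, accumulating the modulus:
  Start with x ≡ 0 (mod 3).
  Combine with x ≡ 0 (mod 5): since gcd(3, 5) = 1, we get a unique residue mod 15.
    Write x = 0 + 3·t and substitute into x ≡ 0 (mod 5): 3·t ≡ 0 − 0 = 0 (mod 5).
    The inverse of 3 mod 5 is 2 (since 3·2 = 6 = 1·5 + 1), so t ≡ 2·0 = 0 ≡ 0 (mod 5).
    Then x = 0 + 3·0 = 0, valid modulo lcm(3, 5) = 15: x ≡ 0 (mod 15).
  Combine with x ≡ 2 (mod 7): since gcd(15, 7) = 1, we get a unique residue mod 105.
    Write x = 0 + 15·t and substitute into x ≡ 2 (mod 7): 15·t ≡ 2 − 0 = 2 (mod 7).
    Reduce coefficients mod 7: 1·t ≡ 2 (mod 7).
    So t ≡ 2 (mod 7).
    Then x = 0 + 15·2 = 30, valid modulo lcm(15, 7) = 105: x ≡ 30 (mod 105).
Verify: 30 mod 3 = 0 ✓, 30 mod 5 = 0 ✓, 30 mod 7 = 2 ✓.

x ≡ 30 (mod 105).


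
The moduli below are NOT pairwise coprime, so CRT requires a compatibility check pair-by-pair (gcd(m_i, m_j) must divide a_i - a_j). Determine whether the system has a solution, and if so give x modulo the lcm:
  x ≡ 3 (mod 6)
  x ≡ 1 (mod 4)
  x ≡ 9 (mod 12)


Moduli 6, 4, 12 are not pairwise coprime, so CRT works modulo lcm(m_i) when all pairwise compatibility conditions hold.
Pairwise compatibility: gcd(m_i, m_j) must divide a_i - a_j for every pair.
Merge one congruence at a time:
  Start: x ≡ 3 (mod 6).
  Combine with x ≡ 1 (mod 4): gcd(6, 4) = 2; 1 - 3 = -2, which IS divisible by 2, so compatible.
    Write x = 3 + 6·t and substitute into x ≡ 1 (mod 4): 6·t ≡ 1 − 3 = -2 (mod 4).
    Divide the congruence (and modulus) by g = 2: 3·t ≡ -1 (mod 2).
    Reduce coefficients mod 2: 1·t ≡ 1 (mod 2).
    So t ≡ 1 (mod 2).
    Then x = 3 + 6·1 = 9, valid modulo lcm(6, 4) = 12: x ≡ 9 (mod 12).
  Combine with x ≡ 9 (mod 12): gcd(12, 12) = 12; 9 - 9 = 0, which IS divisible by 12, so compatible.
    Write x = 9 + 12·t and substitute into x ≡ 9 (mod 12): 12·t ≡ 9 − 9 = 0 (mod 12).
    Divide the congruence (and modulus) by g = 12: 1·t ≡ 0 (mod 1).
    Modulo 1 every t works; take t = 0.
    Then x = 9 + 12·0 = 9, valid modulo lcm(12, 12) = 12: x ≡ 9 (mod 12).
Verify: 9 mod 6 = 3, 9 mod 4 = 1, 9 mod 12 = 9.

x ≡ 9 (mod 12).


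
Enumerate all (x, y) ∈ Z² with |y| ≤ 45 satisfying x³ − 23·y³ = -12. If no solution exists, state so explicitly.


The equation is x³ - 23y³ = -12. For fixed y, x³ = 23·y³ − 12, so a solution requires the RHS to be a perfect cube.
Strategy: iterate y from -45 to 45, compute RHS = 23·y³ − 12, and check whether it is a (positive or negative) perfect cube.
Check small values of y:
  y = 0: RHS = -12 is not a perfect cube.
  y = 1: RHS = 11 is not a perfect cube.
  y = -1: RHS = -35 is not a perfect cube.
  y = 2: RHS = 172 is not a perfect cube.
  y = -2: RHS = -196 is not a perfect cube.
  y = 3: RHS = 609 is not a perfect cube.
  y = -3: RHS = -633 is not a perfect cube.
Continuing the search up to |y| = 45 finds no solutions either.
No (x, y) in the scanned range satisfies the equation.

No integer solutions with |y| ≤ 45.


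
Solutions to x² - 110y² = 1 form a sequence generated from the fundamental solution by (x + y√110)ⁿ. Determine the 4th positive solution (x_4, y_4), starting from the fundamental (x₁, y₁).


Step 1: Find the fundamental solution (x₁, y₁) of x² - 110y² = 1.
  Expand √110 as a continued fraction. a₀ = ⌊√110⌋ = 10; iterate m_{k+1} = d_k·a_k − m_k, d_{k+1} = (110 − m_{k+1}²)/d_k, a_{k+1} = ⌊(a₀ + m_{k+1})/d_{k+1}⌋ (starting m₀ = 0, d₀ = 1), with convergents p_k = a_k·p_{k-1} + p_{k-2}, q_k = a_k·q_{k-1} + q_{k-2} (p₋₁ = 1, q₋₁ = 0):
  k = 0: a₀ = 10; p₀/q₀ = 10/1; p₀² − 110·q₀² = 100 − 110 = -10.
  k = 1: m = 10, d = 10, a = ⌊(10 + 10)/10⌋ = 2; p/q = (2·10 + 1)/(2·1 + 0) = 21/2; p² − 110·q² = 441 − 440 = 1.
  The first convergent with p² − 110·q² = 1 gives the fundamental solution (x₁, y₁) = (21, 2).
Step 2: Apply the recurrence (x_{n+1}, y_{n+1}) = (x₁x_n + 110y₁y_n, x₁y_n + y₁x_n) repeatedly.
  From (x_1, y_1) = (21, 2): x_2 = 21·21 + 110·2·2 = 881; y_2 = 21·2 + 2·21 = 84.
  From (x_2, y_2) = (881, 84): x_3 = 21·881 + 110·2·84 = 36981; y_3 = 21·84 + 2·881 = 3526.
  From (x_3, y_3) = (36981, 3526): x_4 = 21·36981 + 110·2·3526 = 1552321; y_4 = 21·3526 + 2·36981 = 148008.
Step 3: Verify x_4² - 110·y_4² = 2409700487041 - 2409700487040 = 1 (should be 1). ✓

(x_1, y_1) = (21, 2); (x_4, y_4) = (1552321, 148008).


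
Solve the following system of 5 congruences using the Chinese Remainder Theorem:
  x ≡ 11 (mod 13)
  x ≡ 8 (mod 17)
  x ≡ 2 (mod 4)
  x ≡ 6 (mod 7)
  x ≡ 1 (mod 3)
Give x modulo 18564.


Product of moduli M = 13 · 17 · 4 · 7 · 3 = 18564.
Merge one congruence at a time:
  Start: x ≡ 11 (mod 13).
  Combine with x ≡ 8 (mod 17); new modulus lcm = 221.
    Write x = 11 + 13·t and substitute into x ≡ 8 (mod 17): 13·t ≡ 8 − 11 = -3 (mod 17).
    Reduce coefficients mod 17: 13·t ≡ 14 (mod 17).
    The inverse of 13 mod 17 is 4 (since 13·4 = 52 = 3·17 + 1), so t ≡ 4·14 = 56 ≡ 5 (mod 17).
    Then x = 11 + 13·5 = 76, valid modulo lcm(13, 17) = 221: x ≡ 76 (mod 221).
  Combine with x ≡ 2 (mod 4); new modulus lcm = 884.
    Write x = 76 + 221·t and substitute into x ≡ 2 (mod 4): 221·t ≡ 2 − 76 = -74 (mod 4).
    Reduce coefficients mod 4: 1·t ≡ 2 (mod 4).
    So t ≡ 2 (mod 4).
    Then x = 76 + 221·2 = 518, valid modulo lcm(221, 4) = 884: x ≡ 518 (mod 884).
  Combine with x ≡ 6 (mod 7); new modulus lcm = 6188.
    Write x = 518 + 884·t and substitute into x ≡ 6 (mod 7): 884·t ≡ 6 − 518 = -512 (mod 7).
    Reduce coefficients mod 7: 2·t ≡ 6 (mod 7).
    The inverse of 2 mod 7 is 4 (since 2·4 = 8 = 1·7 + 1), so t ≡ 4·6 = 24 ≡ 3 (mod 7).
    Then x = 518 + 884·3 = 3170, valid modulo lcm(884, 7) = 6188: x ≡ 3170 (mod 6188).
  Combine with x ≡ 1 (mod 3); new modulus lcm = 18564.
    Write x = 3170 + 6188·t and substitute into x ≡ 1 (mod 3): 6188·t ≡ 1 − 3170 = -3169 (mod 3).
    Reduce coefficients mod 3: 2·t ≡ 2 (mod 3).
    The inverse of 2 mod 3 is 2 (since 2·2 = 4 = 1·3 + 1), so t ≡ 2·2 = 4 ≡ 1 (mod 3).
    Then x = 3170 + 6188·1 = 9358, valid modulo lcm(6188, 3) = 18564: x ≡ 9358 (mod 18564).
Verify against each original: 9358 mod 13 = 11, 9358 mod 17 = 8, 9358 mod 4 = 2, 9358 mod 7 = 6, 9358 mod 3 = 1.

x ≡ 9358 (mod 18564).


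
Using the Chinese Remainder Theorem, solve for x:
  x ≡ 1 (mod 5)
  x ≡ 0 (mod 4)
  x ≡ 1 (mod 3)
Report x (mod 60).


Moduli 5, 4, 3 are pairwise coprime; by CRT there is a unique solution modulo M = 5 · 4 · 3 = 60.
Solve pairwise, accumulating the modulus:
  Start with x ≡ 1 (mod 5).
  Combine with x ≡ 0 (mod 4): since gcd(5, 4) = 1, we get a unique residue mod 20.
    Write x = 1 + 5·t and substitute into x ≡ 0 (mod 4): 5·t ≡ 0 − 1 = -1 (mod 4).
    Reduce coefficients mod 4: 1·t ≡ 3 (mod 4).
    So t ≡ 3 (mod 4).
    Then x = 1 + 5·3 = 16, valid modulo lcm(5, 4) = 20: x ≡ 16 (mod 20).
  Combine with x ≡ 1 (mod 3): since gcd(20, 3) = 1, we get a unique residue mod 60.
    Write x = 16 + 20·t and substitute into x ≡ 1 (mod 3): 20·t ≡ 1 − 16 = -15 (mod 3).
    Reduce coefficients mod 3: 2·t ≡ 0 (mod 3).
    The inverse of 2 mod 3 is 2 (since 2·2 = 4 = 1·3 + 1), so t ≡ 2·0 = 0 ≡ 0 (mod 3).
    Then x = 16 + 20·0 = 16, valid modulo lcm(20, 3) = 60: x ≡ 16 (mod 60).
Verify: 16 mod 5 = 1 ✓, 16 mod 4 = 0 ✓, 16 mod 3 = 1 ✓.

x ≡ 16 (mod 60).


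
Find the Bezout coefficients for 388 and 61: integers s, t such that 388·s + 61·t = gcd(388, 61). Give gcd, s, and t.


Euclidean algorithm on (388, 61) — divide until remainder is 0:
  388 = 6 · 61 + 22
  61 = 2 · 22 + 17
  22 = 1 · 17 + 5
  17 = 3 · 5 + 2
  5 = 2 · 2 + 1
  2 = 2 · 1 + 0
gcd(388, 61) = 1.
Track Bezout coefficients alongside the remainders: start with r₀ = 388 = a·1 + b·0 (s = 1, t = 0) and r₁ = 61 = a·0 + b·1 (s = 0, t = 1); each new remainder r_{k+1} = r_{k-1} − q_k·r_k inherits s_{k+1} = s_{k-1} − q_k·s_k, t_{k+1} = t_{k-1} − q_k·t_k, so r_k = a·s_k + b·t_k at every step:
  q = 6: r = 22, s = 1 − 6·0 = 1, t = 0 − 6·1 = -6  (check: 388·1 + 61·(-6) = 22)
  q = 2: r = 17, s = 0 − 2·1 = -2, t = 1 − 2·(-6) = 13  (check: 388·(-2) + 61·13 = 17)
  q = 1: r = 5, s = 1 − 1·(-2) = 3, t = -6 − 1·13 = -19  (check: 388·3 + 61·(-19) = 5)
  q = 3: r = 2, s = -2 − 3·3 = -11, t = 13 − 3·(-19) = 70  (check: 388·(-11) + 61·70 = 2)
  q = 2: r = 1, s = 3 − 2·(-11) = 25, t = -19 − 2·70 = -159  (check: 388·25 + 61·(-159) = 1)
The row with r = 1 (the gcd) gives the Bezout coefficients s = 25, t = -159.
Result: 388 · (25) + 61 · (-159) = 1.

gcd(388, 61) = 1; s = 25, t = -159 (check: 388·25 + 61·(-159) = 1).


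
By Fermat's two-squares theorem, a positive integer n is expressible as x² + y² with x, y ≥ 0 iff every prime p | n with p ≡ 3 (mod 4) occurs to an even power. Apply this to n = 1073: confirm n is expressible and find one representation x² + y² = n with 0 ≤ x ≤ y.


Step 1: Factor n = 1073 = 29 · 37.
Step 2: Check the mod-4 condition on each prime factor: 29 ≡ 1 (mod 4), exponent 1; 37 ≡ 1 (mod 4), exponent 1.
All primes ≡ 3 (mod 4) appear to even exponent (or don't appear), so by the two-squares theorem n IS expressible as a sum of two squares.
Step 3: Build a representation. Here n = 29 · 37 is a product of primes ≡ 1 (mod 4). Each prime p ≡ 1 (mod 4) is itself a sum of two squares; find a² by testing p − a² for a perfect square:
  29: 29 − 1² = 28, 29 − 2² = 25 = 5² ⇒ 29 = 2² + 5².
  37: 37 − 1² = 36 = 6² ⇒ 37 = 1² + 6².
  Combine using the Brahmagupta–Fibonacci identity (a² + b²)(c² + d²) = (ac − bd)² + (ad + bc)² = (ac + bd)² + (ad − bc)²:
  29 · 37 = 1073: from (2² + 5²)(1² + 6²), take (2·1 − 5·6, 2·6 + 5·1) = (2 − 30, 12 + 5) = (-28, 17); dropping signs (only squares matter) gives (28, 17); check 28² + 17² = 784 + 289 = 1073 ✓.
Step 4: Order so x ≤ y and verify: 17² + 28² = 289 + 784 = 1073 = n. ✓

n = 1073 = 17² + 28² (one valid representation with x ≤ y).


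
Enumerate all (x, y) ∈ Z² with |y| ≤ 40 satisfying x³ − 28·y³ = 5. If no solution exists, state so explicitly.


The equation is x³ - 28y³ = 5. For fixed y, x³ = 28·y³ + 5, so a solution requires the RHS to be a perfect cube.
Strategy: iterate y from -40 to 40, compute RHS = 28·y³ + 5, and check whether it is a (positive or negative) perfect cube.
Check small values of y:
  y = 0: RHS = 5 is not a perfect cube.
  y = 1: RHS = 33 is not a perfect cube.
  y = -1: RHS = -23 is not a perfect cube.
  y = 2: RHS = 229 is not a perfect cube.
  y = -2: RHS = -219 is not a perfect cube.
  y = 3: RHS = 761 is not a perfect cube.
  y = -3: RHS = -751 is not a perfect cube.
Continuing the search up to |y| = 40 finds no solutions either.
No (x, y) in the scanned range satisfies the equation.

No integer solutions with |y| ≤ 40.


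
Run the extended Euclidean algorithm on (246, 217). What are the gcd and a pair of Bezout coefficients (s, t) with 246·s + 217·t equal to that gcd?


Euclidean algorithm on (246, 217) — divide until remainder is 0:
  246 = 1 · 217 + 29
  217 = 7 · 29 + 14
  29 = 2 · 14 + 1
  14 = 14 · 1 + 0
gcd(246, 217) = 1.
Track Bezout coefficients alongside the remainders: start with r₀ = 246 = a·1 + b·0 (s = 1, t = 0) and r₁ = 217 = a·0 + b·1 (s = 0, t = 1); each new remainder r_{k+1} = r_{k-1} − q_k·r_k inherits s_{k+1} = s_{k-1} − q_k·s_k, t_{k+1} = t_{k-1} − q_k·t_k, so r_k = a·s_k + b·t_k at every step:
  q = 1: r = 29, s = 1 − 1·0 = 1, t = 0 − 1·1 = -1  (check: 246·1 + 217·(-1) = 29)
  q = 7: r = 14, s = 0 − 7·1 = -7, t = 1 − 7·(-1) = 8  (check: 246·(-7) + 217·8 = 14)
  q = 2: r = 1, s = 1 − 2·(-7) = 15, t = -1 − 2·8 = -17  (check: 246·15 + 217·(-17) = 1)
The row with r = 1 (the gcd) gives the Bezout coefficients s = 15, t = -17.
Result: 246 · (15) + 217 · (-17) = 1.

gcd(246, 217) = 1; s = 15, t = -17 (check: 246·15 + 217·(-17) = 1).


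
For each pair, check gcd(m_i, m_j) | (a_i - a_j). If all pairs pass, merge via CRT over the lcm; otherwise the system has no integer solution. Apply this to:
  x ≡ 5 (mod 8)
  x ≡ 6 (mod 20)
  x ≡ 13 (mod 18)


Moduli 8, 20, 18 are not pairwise coprime, so CRT works modulo lcm(m_i) when all pairwise compatibility conditions hold.
Pairwise compatibility: gcd(m_i, m_j) must divide a_i - a_j for every pair.
Merge one congruence at a time:
  Start: x ≡ 5 (mod 8).
  Combine with x ≡ 6 (mod 20): gcd(8, 20) = 4, and 6 - 5 = 1 is NOT divisible by 4.
    ⇒ system is inconsistent (no integer solution).

No solution (the system is inconsistent).


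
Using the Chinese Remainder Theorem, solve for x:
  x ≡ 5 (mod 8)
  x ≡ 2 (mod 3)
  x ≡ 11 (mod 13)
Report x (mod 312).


Moduli 8, 3, 13 are pairwise coprime; by CRT there is a unique solution modulo M = 8 · 3 · 13 = 312.
Solve pairwise, accumulating the modulus:
  Start with x ≡ 5 (mod 8).
  Combine with x ≡ 2 (mod 3): since gcd(8, 3) = 1, we get a unique residue mod 24.
    Write x = 5 + 8·t and substitute into x ≡ 2 (mod 3): 8·t ≡ 2 − 5 = -3 (mod 3).
    Reduce coefficients mod 3: 2·t ≡ 0 (mod 3).
    The inverse of 2 mod 3 is 2 (since 2·2 = 4 = 1·3 + 1), so t ≡ 2·0 = 0 ≡ 0 (mod 3).
    Then x = 5 + 8·0 = 5, valid modulo lcm(8, 3) = 24: x ≡ 5 (mod 24).
  Combine with x ≡ 11 (mod 13): since gcd(24, 13) = 1, we get a unique residue mod 312.
    Write x = 5 + 24·t and substitute into x ≡ 11 (mod 13): 24·t ≡ 11 − 5 = 6 (mod 13).
    Reduce coefficients mod 13: 11·t ≡ 6 (mod 13).
    The inverse of 11 mod 13 is 6 (since 11·6 = 66 = 5·13 + 1), so t ≡ 6·6 = 36 ≡ 10 (mod 13).
    Then x = 5 + 24·10 = 245, valid modulo lcm(24, 13) = 312: x ≡ 245 (mod 312).
Verify: 245 mod 8 = 5 ✓, 245 mod 3 = 2 ✓, 245 mod 13 = 11 ✓.

x ≡ 245 (mod 312).


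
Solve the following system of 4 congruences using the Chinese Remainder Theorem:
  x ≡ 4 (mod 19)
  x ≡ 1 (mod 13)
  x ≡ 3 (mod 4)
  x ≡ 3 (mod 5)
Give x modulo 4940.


Product of moduli M = 19 · 13 · 4 · 5 = 4940.
Merge one congruence at a time:
  Start: x ≡ 4 (mod 19).
  Combine with x ≡ 1 (mod 13); new modulus lcm = 247.
    Write x = 4 + 19·t and substitute into x ≡ 1 (mod 13): 19·t ≡ 1 − 4 = -3 (mod 13).
    Reduce coefficients mod 13: 6·t ≡ 10 (mod 13).
    The inverse of 6 mod 13 is 11 (since 6·11 = 66 = 5·13 + 1), so t ≡ 11·10 = 110 ≡ 6 (mod 13).
    Then x = 4 + 19·6 = 118, valid modulo lcm(19, 13) = 247: x ≡ 118 (mod 247).
  Combine with x ≡ 3 (mod 4); new modulus lcm = 988.
    Write x = 118 + 247·t and substitute into x ≡ 3 (mod 4): 247·t ≡ 3 − 118 = -115 (mod 4).
    Reduce coefficients mod 4: 3·t ≡ 1 (mod 4).
    The inverse of 3 mod 4 is 3 (since 3·3 = 9 = 2·4 + 1), so t ≡ 3·1 = 3 ≡ 3 (mod 4).
    Then x = 118 + 247·3 = 859, valid modulo lcm(247, 4) = 988: x ≡ 859 (mod 988).
  Combine with x ≡ 3 (mod 5); new modulus lcm = 4940.
    Write x = 859 + 988·t and substitute into x ≡ 3 (mod 5): 988·t ≡ 3 − 859 = -856 (mod 5).
    Reduce coefficients mod 5: 3·t ≡ 4 (mod 5).
    The inverse of 3 mod 5 is 2 (since 3·2 = 6 = 1·5 + 1), so t ≡ 2·4 = 8 ≡ 3 (mod 5).
    Then x = 859 + 988·3 = 3823, valid modulo lcm(988, 5) = 4940: x ≡ 3823 (mod 4940).
Verify against each original: 3823 mod 19 = 4, 3823 mod 13 = 1, 3823 mod 4 = 3, 3823 mod 5 = 3.

x ≡ 3823 (mod 4940).


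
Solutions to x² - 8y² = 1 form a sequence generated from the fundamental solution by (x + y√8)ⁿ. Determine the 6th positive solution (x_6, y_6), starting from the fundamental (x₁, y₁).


Step 1: Find the fundamental solution (x₁, y₁) of x² - 8y² = 1.
  Expand √8 as a continued fraction. a₀ = ⌊√8⌋ = 2; iterate m_{k+1} = d_k·a_k − m_k, d_{k+1} = (8 − m_{k+1}²)/d_k, a_{k+1} = ⌊(a₀ + m_{k+1})/d_{k+1}⌋ (starting m₀ = 0, d₀ = 1), with convergents p_k = a_k·p_{k-1} + p_{k-2}, q_k = a_k·q_{k-1} + q_{k-2} (p₋₁ = 1, q₋₁ = 0):
  k = 0: a₀ = 2; p₀/q₀ = 2/1; p₀² − 8·q₀² = 4 − 8 = -4.
  k = 1: m = 2, d = 4, a = ⌊(2 + 2)/4⌋ = 1; p/q = (1·2 + 1)/(1·1 + 0) = 3/1; p² − 8·q² = 9 − 8 = 1.
  The first convergent with p² − 8·q² = 1 gives the fundamental solution (x₁, y₁) = (3, 1).
Step 2: Apply the recurrence (x_{n+1}, y_{n+1}) = (x₁x_n + 8y₁y_n, x₁y_n + y₁x_n) repeatedly.
  From (x_1, y_1) = (3, 1): x_2 = 3·3 + 8·1·1 = 17; y_2 = 3·1 + 1·3 = 6.
  From (x_2, y_2) = (17, 6): x_3 = 3·17 + 8·1·6 = 99; y_3 = 3·6 + 1·17 = 35.
  From (x_3, y_3) = (99, 35): x_4 = 3·99 + 8·1·35 = 577; y_4 = 3·35 + 1·99 = 204.
  From (x_4, y_4) = (577, 204): x_5 = 3·577 + 8·1·204 = 3363; y_5 = 3·204 + 1·577 = 1189.
  From (x_5, y_5) = (3363, 1189): x_6 = 3·3363 + 8·1·1189 = 19601; y_6 = 3·1189 + 1·3363 = 6930.
Step 3: Verify x_6² - 8·y_6² = 384199201 - 384199200 = 1 (should be 1). ✓

(x_1, y_1) = (3, 1); (x_6, y_6) = (19601, 6930).


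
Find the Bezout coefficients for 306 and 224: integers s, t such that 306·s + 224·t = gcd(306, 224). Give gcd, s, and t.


Euclidean algorithm on (306, 224) — divide until remainder is 0:
  306 = 1 · 224 + 82
  224 = 2 · 82 + 60
  82 = 1 · 60 + 22
  60 = 2 · 22 + 16
  22 = 1 · 16 + 6
  16 = 2 · 6 + 4
  6 = 1 · 4 + 2
  4 = 2 · 2 + 0
gcd(306, 224) = 2.
Track Bezout coefficients alongside the remainders: start with r₀ = 306 = a·1 + b·0 (s = 1, t = 0) and r₁ = 224 = a·0 + b·1 (s = 0, t = 1); each new remainder r_{k+1} = r_{k-1} − q_k·r_k inherits s_{k+1} = s_{k-1} − q_k·s_k, t_{k+1} = t_{k-1} − q_k·t_k, so r_k = a·s_k + b·t_k at every step:
  q = 1: r = 82, s = 1 − 1·0 = 1, t = 0 − 1·1 = -1  (check: 306·1 + 224·(-1) = 82)
  q = 2: r = 60, s = 0 − 2·1 = -2, t = 1 − 2·(-1) = 3  (check: 306·(-2) + 224·3 = 60)
  q = 1: r = 22, s = 1 − 1·(-2) = 3, t = -1 − 1·3 = -4  (check: 306·3 + 224·(-4) = 22)
  q = 2: r = 16, s = -2 − 2·3 = -8, t = 3 − 2·(-4) = 11  (check: 306·(-8) + 224·11 = 16)
  q = 1: r = 6, s = 3 − 1·(-8) = 11, t = -4 − 1·11 = -15  (check: 306·11 + 224·(-15) = 6)
  q = 2: r = 4, s = -8 − 2·11 = -30, t = 11 − 2·(-15) = 41  (check: 306·(-30) + 224·41 = 4)
  q = 1: r = 2, s = 11 − 1·(-30) = 41, t = -15 − 1·41 = -56  (check: 306·41 + 224·(-56) = 2)
The row with r = 2 (the gcd) gives the Bezout coefficients s = 41, t = -56.
Result: 306 · (41) + 224 · (-56) = 2.

gcd(306, 224) = 2; s = 41, t = -56 (check: 306·41 + 224·(-56) = 2).


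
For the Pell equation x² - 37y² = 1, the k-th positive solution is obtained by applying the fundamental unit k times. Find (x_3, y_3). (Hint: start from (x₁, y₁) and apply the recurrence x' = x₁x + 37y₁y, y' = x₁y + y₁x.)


Step 1: Find the fundamental solution (x₁, y₁) of x² - 37y² = 1.
  Expand √37 as a continued fraction. a₀ = ⌊√37⌋ = 6; iterate m_{k+1} = d_k·a_k − m_k, d_{k+1} = (37 − m_{k+1}²)/d_k, a_{k+1} = ⌊(a₀ + m_{k+1})/d_{k+1}⌋ (starting m₀ = 0, d₀ = 1), with convergents p_k = a_k·p_{k-1} + p_{k-2}, q_k = a_k·q_{k-1} + q_{k-2} (p₋₁ = 1, q₋₁ = 0):
  k = 0: a₀ = 6; p₀/q₀ = 6/1; p₀² − 37·q₀² = 36 − 37 = -1.
  k = 1: m = 6, d = 1, a = ⌊(6 + 6)/1⌋ = 12; p/q = (12·6 + 1)/(12·1 + 0) = 73/12; p² − 37·q² = 5329 − 5328 = 1.
  The first convergent with p² − 37·q² = 1 gives the fundamental solution (x₁, y₁) = (73, 12).
Step 2: Apply the recurrence (x_{n+1}, y_{n+1}) = (x₁x_n + 37y₁y_n, x₁y_n + y₁x_n) repeatedly.
  From (x_1, y_1) = (73, 12): x_2 = 73·73 + 37·12·12 = 10657; y_2 = 73·12 + 12·73 = 1752.
  From (x_2, y_2) = (10657, 1752): x_3 = 73·10657 + 37·12·1752 = 1555849; y_3 = 73·1752 + 12·10657 = 255780.
Step 3: Verify x_3² - 37·y_3² = 2420666110801 - 2420666110800 = 1 (should be 1). ✓

(x_1, y_1) = (73, 12); (x_3, y_3) = (1555849, 255780).


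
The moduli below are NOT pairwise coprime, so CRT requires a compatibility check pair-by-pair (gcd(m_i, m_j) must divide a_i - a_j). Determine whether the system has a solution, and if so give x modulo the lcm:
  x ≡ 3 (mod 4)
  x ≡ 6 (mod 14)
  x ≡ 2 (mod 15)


Moduli 4, 14, 15 are not pairwise coprime, so CRT works modulo lcm(m_i) when all pairwise compatibility conditions hold.
Pairwise compatibility: gcd(m_i, m_j) must divide a_i - a_j for every pair.
Merge one congruence at a time:
  Start: x ≡ 3 (mod 4).
  Combine with x ≡ 6 (mod 14): gcd(4, 14) = 2, and 6 - 3 = 3 is NOT divisible by 2.
    ⇒ system is inconsistent (no integer solution).

No solution (the system is inconsistent).


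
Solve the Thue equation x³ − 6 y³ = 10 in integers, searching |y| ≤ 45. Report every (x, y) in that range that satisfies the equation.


The equation is x³ - 6y³ = 10. For fixed y, x³ = 6·y³ + 10, so a solution requires the RHS to be a perfect cube.
Strategy: iterate y from -45 to 45, compute RHS = 6·y³ + 10, and check whether it is a (positive or negative) perfect cube.
Check small values of y:
  y = 0: RHS = 10 is not a perfect cube.
  y = 1: RHS = 16 is not a perfect cube.
  y = -1: RHS = 4 is not a perfect cube.
  y = 2: RHS = 58 is not a perfect cube.
  y = -2: RHS = -38 is not a perfect cube.
  y = 3: RHS = 172 is not a perfect cube.
  y = -3: RHS = -152 is not a perfect cube.
Continuing the search up to |y| = 45 finds no solutions either.
No (x, y) in the scanned range satisfies the equation.

No integer solutions with |y| ≤ 45.


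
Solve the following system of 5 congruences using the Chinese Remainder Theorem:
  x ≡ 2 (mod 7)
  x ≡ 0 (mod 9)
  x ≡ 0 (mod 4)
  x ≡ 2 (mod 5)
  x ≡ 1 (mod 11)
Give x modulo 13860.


Product of moduli M = 7 · 9 · 4 · 5 · 11 = 13860.
Merge one congruence at a time:
  Start: x ≡ 2 (mod 7).
  Combine with x ≡ 0 (mod 9); new modulus lcm = 63.
    Write x = 2 + 7·t and substitute into x ≡ 0 (mod 9): 7·t ≡ 0 − 2 = -2 (mod 9).
    Reduce coefficients mod 9: 7·t ≡ 7 (mod 9).
    The inverse of 7 mod 9 is 4 (since 7·4 = 28 = 3·9 + 1), so t ≡ 4·7 = 28 ≡ 1 (mod 9).
    Then x = 2 + 7·1 = 9, valid modulo lcm(7, 9) = 63: x ≡ 9 (mod 63).
  Combine with x ≡ 0 (mod 4); new modulus lcm = 252.
    Write x = 9 + 63·t and substitute into x ≡ 0 (mod 4): 63·t ≡ 0 − 9 = -9 (mod 4).
    Reduce coefficients mod 4: 3·t ≡ 3 (mod 4).
    The inverse of 3 mod 4 is 3 (since 3·3 = 9 = 2·4 + 1), so t ≡ 3·3 = 9 ≡ 1 (mod 4).
    Then x = 9 + 63·1 = 72, valid modulo lcm(63, 4) = 252: x ≡ 72 (mod 252).
  Combine with x ≡ 2 (mod 5); new modulus lcm = 1260.
    Write x = 72 + 252·t and substitute into x ≡ 2 (mod 5): 252·t ≡ 2 − 72 = -70 (mod 5).
    Reduce coefficients mod 5: 2·t ≡ 0 (mod 5).
    The inverse of 2 mod 5 is 3 (since 2·3 = 6 = 1·5 + 1), so t ≡ 3·0 = 0 ≡ 0 (mod 5).
    Then x = 72 + 252·0 = 72, valid modulo lcm(252, 5) = 1260: x ≡ 72 (mod 1260).
  Combine with x ≡ 1 (mod 11); new modulus lcm = 13860.
    Write x = 72 + 1260·t and substitute into x ≡ 1 (mod 11): 1260·t ≡ 1 − 72 = -71 (mod 11).
    Reduce coefficients mod 11: 6·t ≡ 6 (mod 11).
    The inverse of 6 mod 11 is 2 (since 6·2 = 12 = 1·11 + 1), so t ≡ 2·6 = 12 ≡ 1 (mod 11).
    Then x = 72 + 1260·1 = 1332, valid modulo lcm(1260, 11) = 13860: x ≡ 1332 (mod 13860).
Verify against each original: 1332 mod 7 = 2, 1332 mod 9 = 0, 1332 mod 4 = 0, 1332 mod 5 = 2, 1332 mod 11 = 1.

x ≡ 1332 (mod 13860).


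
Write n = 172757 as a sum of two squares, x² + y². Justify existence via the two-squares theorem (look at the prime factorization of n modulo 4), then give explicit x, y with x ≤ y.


Step 1: Factor n = 172757 = 13 · 97 · 137.
Step 2: Check the mod-4 condition on each prime factor: 13 ≡ 1 (mod 4), exponent 1; 97 ≡ 1 (mod 4), exponent 1; 137 ≡ 1 (mod 4), exponent 1.
All primes ≡ 3 (mod 4) appear to even exponent (or don't appear), so by the two-squares theorem n IS expressible as a sum of two squares.
Step 3: Build a representation. Here n = 13 · 97 · 137 is a product of primes ≡ 1 (mod 4). Each prime p ≡ 1 (mod 4) is itself a sum of two squares; find a² by testing p − a² for a perfect square:
  13: 13 − 1² = 12, 13 − 2² = 9 = 3² ⇒ 13 = 2² + 3².
  97: 97 − 1² = 96, 97 − 2² = 93, 97 − 3² = 88, 97 − 4² = 81 = 9² ⇒ 97 = 4² + 9².
  137: 137 − 1² = 136, 137 − 2² = 133, 137 − 3² = 128, 137 − 4² = 121 = 11² ⇒ 137 = 4² + 11².
  Combine using the Brahmagupta–Fibonacci identity (a² + b²)(c² + d²) = (ac − bd)² + (ad + bc)² = (ac + bd)² + (ad − bc)²:
  13 · 97 = 1261: from (2² + 3²)(4² + 9²), take (2·4 − 3·9, 2·9 + 3·4) = (8 − 27, 18 + 12) = (-19, 30); dropping signs (only squares matter) gives (19, 30); check 19² + 30² = 361 + 900 = 1261 ✓.
  1261 · 137 = 172757: from (19² + 30²)(4² + 11²), take (19·4 − 30·11, 19·11 + 30·4) = (76 − 330, 209 + 120) = (-254, 329); dropping signs (only squares matter) gives (254, 329); check 254² + 329² = 64516 + 108241 = 172757 ✓.
Step 4: Order so x ≤ y and verify: 254² + 329² = 64516 + 108241 = 172757 = n. ✓

n = 172757 = 254² + 329² (one valid representation with x ≤ y).


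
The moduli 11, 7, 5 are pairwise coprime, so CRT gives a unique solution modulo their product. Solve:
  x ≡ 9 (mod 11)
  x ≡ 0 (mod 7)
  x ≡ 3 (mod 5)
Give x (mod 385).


Moduli 11, 7, 5 are pairwise coprime; by CRT there is a unique solution modulo M = 11 · 7 · 5 = 385.
Solve pairwise, accumulating the modulus:
  Start with x ≡ 9 (mod 11).
  Combine with x ≡ 0 (mod 7): since gcd(11, 7) = 1, we get a unique residue mod 77.
    Write x = 9 + 11·t and substitute into x ≡ 0 (mod 7): 11·t ≡ 0 − 9 = -9 (mod 7).
    Reduce coefficients mod 7: 4·t ≡ 5 (mod 7).
    The inverse of 4 mod 7 is 2 (since 4·2 = 8 = 1·7 + 1), so t ≡ 2·5 = 10 ≡ 3 (mod 7).
    Then x = 9 + 11·3 = 42, valid modulo lcm(11, 7) = 77: x ≡ 42 (mod 77).
  Combine with x ≡ 3 (mod 5): since gcd(77, 5) = 1, we get a unique residue mod 385.
    Write x = 42 + 77·t and substitute into x ≡ 3 (mod 5): 77·t ≡ 3 − 42 = -39 (mod 5).
    Reduce coefficients mod 5: 2·t ≡ 1 (mod 5).
    The inverse of 2 mod 5 is 3 (since 2·3 = 6 = 1·5 + 1), so t ≡ 3·1 = 3 ≡ 3 (mod 5).
    Then x = 42 + 77·3 = 273, valid modulo lcm(77, 5) = 385: x ≡ 273 (mod 385).
Verify: 273 mod 11 = 9 ✓, 273 mod 7 = 0 ✓, 273 mod 5 = 3 ✓.

x ≡ 273 (mod 385).


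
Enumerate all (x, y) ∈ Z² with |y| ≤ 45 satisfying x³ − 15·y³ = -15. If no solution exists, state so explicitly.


The equation is x³ - 15y³ = -15. For fixed y, x³ = 15·y³ − 15, so a solution requires the RHS to be a perfect cube.
Strategy: iterate y from -45 to 45, compute RHS = 15·y³ − 15, and check whether it is a (positive or negative) perfect cube.
Check small values of y:
  y = 0: RHS = -15 is not a perfect cube.
  y = 1: RHS = 0 = (0)³ ⇒ x = 0 works.
  y = -1: RHS = -30 is not a perfect cube.
  y = 2: RHS = 105 is not a perfect cube.
  y = -2: RHS = -135 is not a perfect cube.
  y = 3: RHS = 390 is not a perfect cube.
  y = -3: RHS = -420 is not a perfect cube.
Continuing the search up to |y| = 45 finds no further solutions beyond those listed.
Collected solutions: (0, 1).

Solutions (with |y| ≤ 45): (0, 1).


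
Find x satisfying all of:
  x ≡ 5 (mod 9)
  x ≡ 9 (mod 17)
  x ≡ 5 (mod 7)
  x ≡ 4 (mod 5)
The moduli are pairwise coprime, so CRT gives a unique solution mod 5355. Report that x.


Product of moduli M = 9 · 17 · 7 · 5 = 5355.
Merge one congruence at a time:
  Start: x ≡ 5 (mod 9).
  Combine with x ≡ 9 (mod 17); new modulus lcm = 153.
    Write x = 5 + 9·t and substitute into x ≡ 9 (mod 17): 9·t ≡ 9 − 5 = 4 (mod 17).
    The inverse of 9 mod 17 is 2 (since 9·2 = 18 = 1·17 + 1), so t ≡ 2·4 = 8 ≡ 8 (mod 17).
    Then x = 5 + 9·8 = 77, valid modulo lcm(9, 17) = 153: x ≡ 77 (mod 153).
  Combine with x ≡ 5 (mod 7); new modulus lcm = 1071.
    Write x = 77 + 153·t and substitute into x ≡ 5 (mod 7): 153·t ≡ 5 − 77 = -72 (mod 7).
    Reduce coefficients mod 7: 6·t ≡ 5 (mod 7).
    The inverse of 6 mod 7 is 6 (since 6·6 = 36 = 5·7 + 1), so t ≡ 6·5 = 30 ≡ 2 (mod 7).
    Then x = 77 + 153·2 = 383, valid modulo lcm(153, 7) = 1071: x ≡ 383 (mod 1071).
  Combine with x ≡ 4 (mod 5); new modulus lcm = 5355.
    Write x = 383 + 1071·t and substitute into x ≡ 4 (mod 5): 1071·t ≡ 4 − 383 = -379 (mod 5).
    Reduce coefficients mod 5: 1·t ≡ 1 (mod 5).
    So t ≡ 1 (mod 5).
    Then x = 383 + 1071·1 = 1454, valid modulo lcm(1071, 5) = 5355: x ≡ 1454 (mod 5355).
Verify against each original: 1454 mod 9 = 5, 1454 mod 17 = 9, 1454 mod 7 = 5, 1454 mod 5 = 4.

x ≡ 1454 (mod 5355).


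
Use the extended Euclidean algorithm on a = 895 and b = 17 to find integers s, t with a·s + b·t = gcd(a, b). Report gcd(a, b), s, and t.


Euclidean algorithm on (895, 17) — divide until remainder is 0:
  895 = 52 · 17 + 11
  17 = 1 · 11 + 6
  11 = 1 · 6 + 5
  6 = 1 · 5 + 1
  5 = 5 · 1 + 0
gcd(895, 17) = 1.
Track Bezout coefficients alongside the remainders: start with r₀ = 895 = a·1 + b·0 (s = 1, t = 0) and r₁ = 17 = a·0 + b·1 (s = 0, t = 1); each new remainder r_{k+1} = r_{k-1} − q_k·r_k inherits s_{k+1} = s_{k-1} − q_k·s_k, t_{k+1} = t_{k-1} − q_k·t_k, so r_k = a·s_k + b·t_k at every step:
  q = 52: r = 11, s = 1 − 52·0 = 1, t = 0 − 52·1 = -52  (check: 895·1 + 17·(-52) = 11)
  q = 1: r = 6, s = 0 − 1·1 = -1, t = 1 − 1·(-52) = 53  (check: 895·(-1) + 17·53 = 6)
  q = 1: r = 5, s = 1 − 1·(-1) = 2, t = -52 − 1·53 = -105  (check: 895·2 + 17·(-105) = 5)
  q = 1: r = 1, s = -1 − 1·2 = -3, t = 53 − 1·(-105) = 158  (check: 895·(-3) + 17·158 = 1)
The row with r = 1 (the gcd) gives the Bezout coefficients s = -3, t = 158.
Result: 895 · (-3) + 17 · (158) = 1.

gcd(895, 17) = 1; s = -3, t = 158 (check: 895·(-3) + 17·158 = 1).


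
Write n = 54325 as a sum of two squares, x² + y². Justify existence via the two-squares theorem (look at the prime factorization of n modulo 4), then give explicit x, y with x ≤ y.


Step 1: Factor n = 54325 = 5^2 · 41 · 53.
Step 2: Check the mod-4 condition on each prime factor: 5 ≡ 1 (mod 4), exponent 2; 41 ≡ 1 (mod 4), exponent 1; 53 ≡ 1 (mod 4), exponent 1.
All primes ≡ 3 (mod 4) appear to even exponent (or don't appear), so by the two-squares theorem n IS expressible as a sum of two squares.
Step 3: Build a representation. Group n = k² · m with k = 5 and m = 41 · 53 = 2173 (a product of primes ≡ 1 (mod 4)); a representation of m scales to one of n via (k·x)² + (k·y)² = k²(x² + y²). Each prime p ≡ 1 (mod 4) is itself a sum of two squares; find a² by testing p − a² for a perfect square:
  41: 41 − 1² = 40, 41 − 2² = 37, 41 − 3² = 32, 41 − 4² = 25 = 5² ⇒ 41 = 4² + 5².
  53: 53 − 1² = 52, 53 − 2² = 49 = 7² ⇒ 53 = 2² + 7².
  Combine using the Brahmagupta–Fibonacci identity (a² + b²)(c² + d²) = (ac − bd)² + (ad + bc)² = (ac + bd)² + (ad − bc)²:
  41 · 53 = 2173: from (4² + 5²)(2² + 7²), take (4·2 − 5·7, 4·7 + 5·2) = (8 − 35, 28 + 10) = (-27, 38); dropping signs (only squares matter) gives (27, 38); check 27² + 38² = 729 + 1444 = 2173 ✓.
  Scale by k = 5: (5·27, 5·38) = (135, 190).
Step 4: Order so x ≤ y and verify: 135² + 190² = 18225 + 36100 = 54325 = n. ✓

n = 54325 = 135² + 190² (one valid representation with x ≤ y).


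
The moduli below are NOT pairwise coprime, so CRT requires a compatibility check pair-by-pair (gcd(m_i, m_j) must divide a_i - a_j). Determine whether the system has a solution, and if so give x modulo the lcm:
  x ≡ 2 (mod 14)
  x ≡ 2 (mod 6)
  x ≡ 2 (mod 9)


Moduli 14, 6, 9 are not pairwise coprime, so CRT works modulo lcm(m_i) when all pairwise compatibility conditions hold.
Pairwise compatibility: gcd(m_i, m_j) must divide a_i - a_j for every pair.
Merge one congruence at a time:
  Start: x ≡ 2 (mod 14).
  Combine with x ≡ 2 (mod 6): gcd(14, 6) = 2; 2 - 2 = 0, which IS divisible by 2, so compatible.
    Write x = 2 + 14·t and substitute into x ≡ 2 (mod 6): 14·t ≡ 2 − 2 = 0 (mod 6).
    Divide the congruence (and modulus) by g = 2: 7·t ≡ 0 (mod 3).
    Reduce coefficients mod 3: 1·t ≡ 0 (mod 3).
    So t ≡ 0 (mod 3).
    Then x = 2 + 14·0 = 2, valid modulo lcm(14, 6) = 42: x ≡ 2 (mod 42).
  Combine with x ≡ 2 (mod 9): gcd(42, 9) = 3; 2 - 2 = 0, which IS divisible by 3, so compatible.
    Write x = 2 + 42·t and substitute into x ≡ 2 (mod 9): 42·t ≡ 2 − 2 = 0 (mod 9).
    Divide the congruence (and modulus) by g = 3: 14·t ≡ 0 (mod 3).
    Reduce coefficients mod 3: 2·t ≡ 0 (mod 3).
    The inverse of 2 mod 3 is 2 (since 2·2 = 4 = 1·3 + 1), so t ≡ 2·0 = 0 ≡ 0 (mod 3).
    Then x = 2 + 42·0 = 2, valid modulo lcm(42, 9) = 126: x ≡ 2 (mod 126).
Verify: 2 mod 14 = 2, 2 mod 6 = 2, 2 mod 9 = 2.

x ≡ 2 (mod 126).


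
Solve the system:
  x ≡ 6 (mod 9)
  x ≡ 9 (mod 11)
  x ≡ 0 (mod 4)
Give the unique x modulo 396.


Moduli 9, 11, 4 are pairwise coprime; by CRT there is a unique solution modulo M = 9 · 11 · 4 = 396.
Solve pairwise, accumulating the modulus:
  Start with x ≡ 6 (mod 9).
  Combine with x ≡ 9 (mod 11): since gcd(9, 11) = 1, we get a unique residue mod 99.
    Write x = 6 + 9·t and substitute into x ≡ 9 (mod 11): 9·t ≡ 9 − 6 = 3 (mod 11).
    The inverse of 9 mod 11 is 5 (since 9·5 = 45 = 4·11 + 1), so t ≡ 5·3 = 15 ≡ 4 (mod 11).
    Then x = 6 + 9·4 = 42, valid modulo lcm(9, 11) = 99: x ≡ 42 (mod 99).
  Combine with x ≡ 0 (mod 4): since gcd(99, 4) = 1, we get a unique residue mod 396.
    Write x = 42 + 99·t and substitute into x ≡ 0 (mod 4): 99·t ≡ 0 − 42 = -42 (mod 4).
    Reduce coefficients mod 4: 3·t ≡ 2 (mod 4).
    The inverse of 3 mod 4 is 3 (since 3·3 = 9 = 2·4 + 1), so t ≡ 3·2 = 6 ≡ 2 (mod 4).
    Then x = 42 + 99·2 = 240, valid modulo lcm(99, 4) = 396: x ≡ 240 (mod 396).
Verify: 240 mod 9 = 6 ✓, 240 mod 11 = 9 ✓, 240 mod 4 = 0 ✓.

x ≡ 240 (mod 396).


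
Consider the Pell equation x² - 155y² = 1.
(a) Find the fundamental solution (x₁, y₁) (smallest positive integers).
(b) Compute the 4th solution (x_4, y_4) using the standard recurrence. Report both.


Step 1: Find the fundamental solution (x₁, y₁) of x² - 155y² = 1.
  Expand √155 as a continued fraction. a₀ = ⌊√155⌋ = 12; iterate m_{k+1} = d_k·a_k − m_k, d_{k+1} = (155 − m_{k+1}²)/d_k, a_{k+1} = ⌊(a₀ + m_{k+1})/d_{k+1}⌋ (starting m₀ = 0, d₀ = 1), with convergents p_k = a_k·p_{k-1} + p_{k-2}, q_k = a_k·q_{k-1} + q_{k-2} (p₋₁ = 1, q₋₁ = 0):
  k = 0: a₀ = 12; p₀/q₀ = 12/1; p₀² − 155·q₀² = 144 − 155 = -11.
  k = 1: m = 12, d = 11, a = ⌊(12 + 12)/11⌋ = 2; p/q = (2·12 + 1)/(2·1 + 0) = 25/2; p² − 155·q² = 625 − 620 = 5.
  k = 2: m = 10, d = 5, a = ⌊(12 + 10)/5⌋ = 4; p/q = (4·25 + 12)/(4·2 + 1) = 112/9; p² − 155·q² = 12544 − 12555 = -11.
  k = 3: m = 10, d = 11, a = ⌊(12 + 10)/11⌋ = 2; p/q = (2·112 + 25)/(2·9 + 2) = 249/20; p² − 155·q² = 62001 − 62000 = 1.
  The first convergent with p² − 155·q² = 1 gives the fundamental solution (x₁, y₁) = (249, 20).
Step 2: Apply the recurrence (x_{n+1}, y_{n+1}) = (x₁x_n + 155y₁y_n, x₁y_n + y₁x_n) repeatedly.
  From (x_1, y_1) = (249, 20): x_2 = 249·249 + 155·20·20 = 124001; y_2 = 249·20 + 20·249 = 9960.
  From (x_2, y_2) = (124001, 9960): x_3 = 249·124001 + 155·20·9960 = 61752249; y_3 = 249·9960 + 20·124001 = 4960060.
  From (x_3, y_3) = (61752249, 4960060): x_4 = 249·61752249 + 155·20·4960060 = 30752496001; y_4 = 249·4960060 + 20·61752249 = 2470099920.
Step 3: Verify x_4² - 155·y_4² = 945716010291520992001 - 945716010291520992000 = 1 (should be 1). ✓

(x_1, y_1) = (249, 20); (x_4, y_4) = (30752496001, 2470099920).


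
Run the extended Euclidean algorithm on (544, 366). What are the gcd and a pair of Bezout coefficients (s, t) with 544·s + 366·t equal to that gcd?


Euclidean algorithm on (544, 366) — divide until remainder is 0:
  544 = 1 · 366 + 178
  366 = 2 · 178 + 10
  178 = 17 · 10 + 8
  10 = 1 · 8 + 2
  8 = 4 · 2 + 0
gcd(544, 366) = 2.
Track Bezout coefficients alongside the remainders: start with r₀ = 544 = a·1 + b·0 (s = 1, t = 0) and r₁ = 366 = a·0 + b·1 (s = 0, t = 1); each new remainder r_{k+1} = r_{k-1} − q_k·r_k inherits s_{k+1} = s_{k-1} − q_k·s_k, t_{k+1} = t_{k-1} − q_k·t_k, so r_k = a·s_k + b·t_k at every step:
  q = 1: r = 178, s = 1 − 1·0 = 1, t = 0 − 1·1 = -1  (check: 544·1 + 366·(-1) = 178)
  q = 2: r = 10, s = 0 − 2·1 = -2, t = 1 − 2·(-1) = 3  (check: 544·(-2) + 366·3 = 10)
  q = 17: r = 8, s = 1 − 17·(-2) = 35, t = -1 − 17·3 = -52  (check: 544·35 + 366·(-52) = 8)
  q = 1: r = 2, s = -2 − 1·35 = -37, t = 3 − 1·(-52) = 55  (check: 544·(-37) + 366·55 = 2)
The row with r = 2 (the gcd) gives the Bezout coefficients s = -37, t = 55.
Result: 544 · (-37) + 366 · (55) = 2.

gcd(544, 366) = 2; s = -37, t = 55 (check: 544·(-37) + 366·55 = 2).
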